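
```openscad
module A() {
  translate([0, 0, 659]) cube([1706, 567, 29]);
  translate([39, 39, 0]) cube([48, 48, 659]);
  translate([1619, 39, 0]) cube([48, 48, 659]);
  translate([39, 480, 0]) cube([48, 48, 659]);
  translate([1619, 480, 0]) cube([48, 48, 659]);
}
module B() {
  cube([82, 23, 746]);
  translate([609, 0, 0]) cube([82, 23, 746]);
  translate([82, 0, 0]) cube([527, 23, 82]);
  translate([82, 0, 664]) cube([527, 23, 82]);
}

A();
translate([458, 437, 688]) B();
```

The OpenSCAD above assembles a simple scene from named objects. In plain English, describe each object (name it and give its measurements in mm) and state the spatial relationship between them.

A is a rectangular dining table. The top is 1706×567×29 mm with its upper surface at z = 688 mm. It stands on four 48×48 mm square legs, each inset 39 mm from the nearest pair of top edges, running from the floor to the underside of the top.

B is a picture frame with a 527×582 mm rectangular opening (x by z) and a uniform 82 mm border on every side. Frame depth is 23 mm along y. It is built from two vertical stiles running the full outside height and two horizontal rails spanning the gap between the stiles.

The picture frame is on top of the table.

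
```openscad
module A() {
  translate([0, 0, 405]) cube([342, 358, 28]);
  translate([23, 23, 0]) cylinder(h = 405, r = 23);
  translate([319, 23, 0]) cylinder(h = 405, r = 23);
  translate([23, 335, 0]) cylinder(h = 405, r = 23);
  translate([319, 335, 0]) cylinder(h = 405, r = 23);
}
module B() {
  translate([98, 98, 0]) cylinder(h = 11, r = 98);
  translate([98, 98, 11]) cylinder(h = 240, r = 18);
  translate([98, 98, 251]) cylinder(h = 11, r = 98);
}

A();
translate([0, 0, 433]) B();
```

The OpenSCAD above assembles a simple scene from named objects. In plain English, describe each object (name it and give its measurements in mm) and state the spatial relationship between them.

A is a simple wooden stool: a rectangular seat 342 mm (x) by 358 mm (y), 28 mm thick, top face at z = 433 mm, on four round legs, each 46 mm in diameter. The legs rest on z = 0, each leg's axis is inset half a diameter from the nearest pair of seat edges (so the leg's bounding box is flush with the corner).

B is a spool: two coaxial disc flanges of radius 98 mm and thickness 11 mm, joined by a core cylinder of radius 18 mm and height 240 mm. The lower flange rests on z = 0 and the three cylinders share a vertical axis.

The spool is on top of the stool.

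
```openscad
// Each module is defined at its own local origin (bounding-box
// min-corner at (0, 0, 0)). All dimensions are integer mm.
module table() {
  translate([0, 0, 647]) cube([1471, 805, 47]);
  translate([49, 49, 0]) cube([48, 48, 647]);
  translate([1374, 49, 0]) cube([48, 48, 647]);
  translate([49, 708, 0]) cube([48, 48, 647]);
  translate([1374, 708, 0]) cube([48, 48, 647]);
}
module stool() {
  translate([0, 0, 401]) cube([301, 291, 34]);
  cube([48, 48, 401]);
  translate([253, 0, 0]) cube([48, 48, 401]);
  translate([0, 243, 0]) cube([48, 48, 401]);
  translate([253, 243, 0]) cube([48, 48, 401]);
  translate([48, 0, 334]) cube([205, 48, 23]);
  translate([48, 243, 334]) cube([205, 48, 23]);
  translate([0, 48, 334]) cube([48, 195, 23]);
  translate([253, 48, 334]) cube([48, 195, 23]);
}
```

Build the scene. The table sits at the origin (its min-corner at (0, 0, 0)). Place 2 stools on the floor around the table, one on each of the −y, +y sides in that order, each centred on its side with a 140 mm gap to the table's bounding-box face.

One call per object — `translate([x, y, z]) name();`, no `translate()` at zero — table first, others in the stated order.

table();
translate([585, -431, 0]) stool();
translate([585, 945, 0]) stool();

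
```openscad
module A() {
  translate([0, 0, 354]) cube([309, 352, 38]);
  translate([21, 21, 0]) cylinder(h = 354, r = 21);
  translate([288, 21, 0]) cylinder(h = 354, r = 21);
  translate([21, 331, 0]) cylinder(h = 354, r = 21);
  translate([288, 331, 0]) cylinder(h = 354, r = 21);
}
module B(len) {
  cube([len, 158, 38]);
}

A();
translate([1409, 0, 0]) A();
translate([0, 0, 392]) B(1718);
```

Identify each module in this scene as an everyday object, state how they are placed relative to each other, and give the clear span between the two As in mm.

Second stool starts at x = 1409; first ends at x = 309; clear span = 1409 − 309 = 1100 mm.

A is a stool. B is a beam. A beam spans the tops of two stools. The clear span between the two stools is 1100 mm.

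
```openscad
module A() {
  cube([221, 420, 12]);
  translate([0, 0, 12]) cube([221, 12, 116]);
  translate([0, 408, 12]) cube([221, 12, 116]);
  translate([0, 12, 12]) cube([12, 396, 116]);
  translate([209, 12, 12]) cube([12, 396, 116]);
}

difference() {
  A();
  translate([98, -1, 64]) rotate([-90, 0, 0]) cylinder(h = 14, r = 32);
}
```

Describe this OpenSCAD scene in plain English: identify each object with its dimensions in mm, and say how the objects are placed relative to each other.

A is an open storage box with external size 221×420×128 mm and wall thickness 12 mm (the base is also 12 mm thick). The base covers the whole footprint; the four walls stand on the base, with the y-facing walls full-width and the x-facing walls fitting between their inner faces.

The open box has a circular hole of radius 32 mm through its front wall, centred at (x = 98, z = 64).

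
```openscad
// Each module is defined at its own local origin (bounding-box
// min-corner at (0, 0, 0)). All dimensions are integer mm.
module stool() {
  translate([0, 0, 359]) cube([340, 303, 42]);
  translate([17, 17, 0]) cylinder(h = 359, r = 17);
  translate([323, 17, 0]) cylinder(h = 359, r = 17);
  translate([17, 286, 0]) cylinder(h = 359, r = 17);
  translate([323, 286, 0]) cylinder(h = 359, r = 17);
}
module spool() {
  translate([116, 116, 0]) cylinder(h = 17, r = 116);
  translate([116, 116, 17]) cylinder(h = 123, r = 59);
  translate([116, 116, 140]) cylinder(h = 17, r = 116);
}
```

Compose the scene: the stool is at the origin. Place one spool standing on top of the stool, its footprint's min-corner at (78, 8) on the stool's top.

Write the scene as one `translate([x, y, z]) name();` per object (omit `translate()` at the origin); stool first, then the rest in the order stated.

stool();
translate([78, 8, 401]) spool();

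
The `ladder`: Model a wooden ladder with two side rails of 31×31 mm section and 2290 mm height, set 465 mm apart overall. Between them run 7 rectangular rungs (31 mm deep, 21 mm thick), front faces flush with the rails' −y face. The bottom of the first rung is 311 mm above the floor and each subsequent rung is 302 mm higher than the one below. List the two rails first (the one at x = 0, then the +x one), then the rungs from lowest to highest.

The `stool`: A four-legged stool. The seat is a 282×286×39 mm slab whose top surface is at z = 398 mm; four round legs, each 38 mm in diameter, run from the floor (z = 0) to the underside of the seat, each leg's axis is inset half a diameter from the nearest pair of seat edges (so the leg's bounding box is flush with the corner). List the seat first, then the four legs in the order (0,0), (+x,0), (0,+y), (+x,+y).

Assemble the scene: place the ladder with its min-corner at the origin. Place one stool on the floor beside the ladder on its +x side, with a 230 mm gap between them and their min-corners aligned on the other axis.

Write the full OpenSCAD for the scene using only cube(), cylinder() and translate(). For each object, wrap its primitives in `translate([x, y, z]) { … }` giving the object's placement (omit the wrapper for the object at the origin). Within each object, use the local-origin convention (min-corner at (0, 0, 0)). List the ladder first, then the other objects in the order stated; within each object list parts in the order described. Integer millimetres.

cube([31, 31, 2290]);
translate([434, 0, 0]) cube([31, 31, 2290]);
translate([31, 0, 311]) cube([403, 31, 21]);
translate([31, 0, 613]) cube([403, 31, 21]);
translate([31, 0, 915]) cube([403, 31, 21]);
translate([31, 0, 1217]) cube([403, 31, 21]);
translate([31, 0, 1519]) cube([403, 31, 21]);
translate([31, 0, 1821]) cube([403, 31, 21]);
translate([31, 0, 2123]) cube([403, 31, 21]);
translate([695, 0, 0]) {
  translate([0, 0, 359]) cube([282, 286, 39]);
  translate([19, 19, 0]) cylinder(h = 359, r = 19);
  translate([263, 19, 0]) cylinder(h = 359, r = 19);
  translate([19, 267, 0]) cylinder(h = 359, r = 19);
  translate([263, 267, 0]) cylinder(h = 359, r = 19);
}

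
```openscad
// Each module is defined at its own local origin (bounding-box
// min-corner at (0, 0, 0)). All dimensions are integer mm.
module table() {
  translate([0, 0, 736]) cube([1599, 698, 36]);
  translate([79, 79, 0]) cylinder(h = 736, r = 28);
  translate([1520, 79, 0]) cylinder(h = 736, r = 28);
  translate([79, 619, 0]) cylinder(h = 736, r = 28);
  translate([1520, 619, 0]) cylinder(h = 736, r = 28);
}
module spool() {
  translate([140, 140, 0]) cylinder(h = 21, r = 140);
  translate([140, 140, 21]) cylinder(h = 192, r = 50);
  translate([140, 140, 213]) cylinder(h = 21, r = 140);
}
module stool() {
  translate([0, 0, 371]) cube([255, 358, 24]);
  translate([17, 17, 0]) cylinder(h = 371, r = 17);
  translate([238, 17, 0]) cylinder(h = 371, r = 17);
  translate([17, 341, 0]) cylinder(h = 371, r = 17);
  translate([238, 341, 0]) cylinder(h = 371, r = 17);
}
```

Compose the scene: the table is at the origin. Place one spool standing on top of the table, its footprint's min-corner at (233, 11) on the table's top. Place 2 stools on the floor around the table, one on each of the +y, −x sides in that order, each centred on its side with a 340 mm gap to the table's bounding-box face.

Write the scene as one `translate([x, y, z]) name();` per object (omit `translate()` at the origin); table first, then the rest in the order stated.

table();
translate([233, 11, 772]) spool();
translate([672, 1038, 0]) stool();
translate([-595, 170, 0]) stool();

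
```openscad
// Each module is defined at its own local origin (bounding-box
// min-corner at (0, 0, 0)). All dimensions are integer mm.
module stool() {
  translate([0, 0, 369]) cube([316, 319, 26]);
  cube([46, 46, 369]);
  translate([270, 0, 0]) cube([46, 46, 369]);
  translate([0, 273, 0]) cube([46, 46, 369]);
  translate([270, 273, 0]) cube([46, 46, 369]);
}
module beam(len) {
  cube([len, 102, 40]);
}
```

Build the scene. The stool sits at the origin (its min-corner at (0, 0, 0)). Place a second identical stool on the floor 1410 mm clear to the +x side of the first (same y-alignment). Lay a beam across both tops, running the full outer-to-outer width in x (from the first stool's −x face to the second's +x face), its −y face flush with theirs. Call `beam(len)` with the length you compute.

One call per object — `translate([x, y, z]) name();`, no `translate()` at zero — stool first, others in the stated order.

stool();
translate([1726, 0, 0]) stool();
translate([0, 0, 395]) beam(2042);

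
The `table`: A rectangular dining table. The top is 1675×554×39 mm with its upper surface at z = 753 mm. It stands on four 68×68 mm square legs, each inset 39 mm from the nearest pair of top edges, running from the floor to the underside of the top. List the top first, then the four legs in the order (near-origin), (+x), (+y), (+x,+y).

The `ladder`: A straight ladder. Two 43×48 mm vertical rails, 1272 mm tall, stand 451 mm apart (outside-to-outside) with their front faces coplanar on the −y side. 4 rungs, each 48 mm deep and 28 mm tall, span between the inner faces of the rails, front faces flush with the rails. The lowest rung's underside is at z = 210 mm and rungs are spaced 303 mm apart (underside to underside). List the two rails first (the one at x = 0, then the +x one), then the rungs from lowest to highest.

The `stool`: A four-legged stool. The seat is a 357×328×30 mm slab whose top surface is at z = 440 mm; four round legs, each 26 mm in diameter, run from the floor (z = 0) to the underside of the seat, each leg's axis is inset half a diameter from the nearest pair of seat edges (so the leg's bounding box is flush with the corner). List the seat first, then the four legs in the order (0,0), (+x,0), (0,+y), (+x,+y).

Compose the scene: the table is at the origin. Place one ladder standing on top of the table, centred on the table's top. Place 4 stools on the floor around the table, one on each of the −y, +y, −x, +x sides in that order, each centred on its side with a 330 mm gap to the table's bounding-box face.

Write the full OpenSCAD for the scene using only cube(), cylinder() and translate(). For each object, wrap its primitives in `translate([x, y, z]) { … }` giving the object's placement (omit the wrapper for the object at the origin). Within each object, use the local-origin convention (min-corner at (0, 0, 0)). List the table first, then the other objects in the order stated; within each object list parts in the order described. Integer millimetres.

translate([0, 0, 714]) cube([1675, 554, 39]);
translate([39, 39, 0]) cube([68, 68, 714]);
translate([1568, 39, 0]) cube([68, 68, 714]);
translate([39, 447, 0]) cube([68, 68, 714]);
translate([1568, 447, 0]) cube([68, 68, 714]);
translate([612, 253, 753]) {
  cube([43, 48, 1272]);
  translate([408, 0, 0]) cube([43, 48, 1272]);
  translate([43, 0, 210]) cube([365, 48, 28]);
  translate([43, 0, 513]) cube([365, 48, 28]);
  translate([43, 0, 816]) cube([365, 48, 28]);
  translate([43, 0, 1119]) cube([365, 48, 28]);
}
translate([659, -658, 0]) {
  translate([0, 0, 410]) cube([357, 328, 30]);
  translate([13, 13, 0]) cylinder(h = 410, r = 13);
  translate([344, 13, 0]) cylinder(h = 410, r = 13);
  translate([13, 315, 0]) cylinder(h = 410, r = 13);
  translate([344, 315, 0]) cylinder(h = 410, r = 13);
}
translate([659, 884, 0]) {
  translate([0, 0, 410]) cube([357, 328, 30]);
  translate([13, 13, 0]) cylinder(h = 410, r = 13);
  translate([344, 13, 0]) cylinder(h = 410, r = 13);
  translate([13, 315, 0]) cylinder(h = 410, r = 13);
  translate([344, 315, 0]) cylinder(h = 410, r = 13);
}
translate([-687, 113, 0]) {
  translate([0, 0, 410]) cube([357, 328, 30]);
  translate([13, 13, 0]) cylinder(h = 410, r = 13);
  translate([344, 13, 0]) cylinder(h = 410, r = 13);
  translate([13, 315, 0]) cylinder(h = 410, r = 13);
  translate([344, 315, 0]) cylinder(h = 410, r = 13);
}
translate([2005, 113, 0]) {
  translate([0, 0, 410]) cube([357, 328, 30]);
  translate([13, 13, 0]) cylinder(h = 410, r = 13);
  translate([344, 13, 0]) cylinder(h = 410, r = 13);
  translate([13, 315, 0]) cylinder(h = 410, r = 13);
  translate([344, 315, 0]) cylinder(h = 410, r = 13);
}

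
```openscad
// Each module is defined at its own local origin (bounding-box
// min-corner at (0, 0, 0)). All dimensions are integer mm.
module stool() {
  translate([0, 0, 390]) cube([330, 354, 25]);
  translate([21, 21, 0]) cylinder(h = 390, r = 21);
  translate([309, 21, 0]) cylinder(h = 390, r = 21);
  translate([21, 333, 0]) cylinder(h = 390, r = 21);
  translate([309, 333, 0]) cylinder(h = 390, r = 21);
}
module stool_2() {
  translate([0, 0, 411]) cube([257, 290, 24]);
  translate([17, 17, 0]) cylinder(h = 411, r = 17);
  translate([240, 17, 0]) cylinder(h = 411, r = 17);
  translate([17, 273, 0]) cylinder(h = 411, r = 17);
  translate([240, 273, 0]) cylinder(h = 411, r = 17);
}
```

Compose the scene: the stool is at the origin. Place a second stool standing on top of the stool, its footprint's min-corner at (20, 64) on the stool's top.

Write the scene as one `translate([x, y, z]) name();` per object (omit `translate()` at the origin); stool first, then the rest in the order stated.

stool();
translate([20, 64, 415]) stool_2();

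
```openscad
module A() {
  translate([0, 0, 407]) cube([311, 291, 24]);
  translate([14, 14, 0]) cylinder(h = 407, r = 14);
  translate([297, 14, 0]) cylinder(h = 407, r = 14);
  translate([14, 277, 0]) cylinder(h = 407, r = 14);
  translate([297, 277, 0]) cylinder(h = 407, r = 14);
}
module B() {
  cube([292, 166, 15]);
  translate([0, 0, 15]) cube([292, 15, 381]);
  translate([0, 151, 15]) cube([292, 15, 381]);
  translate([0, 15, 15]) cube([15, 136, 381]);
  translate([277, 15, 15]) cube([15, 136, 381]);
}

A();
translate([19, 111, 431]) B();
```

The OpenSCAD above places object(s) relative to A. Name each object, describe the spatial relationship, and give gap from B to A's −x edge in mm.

The open box's min-x is at 19; the stool's min-x is 0; gap = 19 mm.

A is a stool. B is an open box. The open box is on top of the stool. The gap from the open box to the stool's −x edge is 19 mm.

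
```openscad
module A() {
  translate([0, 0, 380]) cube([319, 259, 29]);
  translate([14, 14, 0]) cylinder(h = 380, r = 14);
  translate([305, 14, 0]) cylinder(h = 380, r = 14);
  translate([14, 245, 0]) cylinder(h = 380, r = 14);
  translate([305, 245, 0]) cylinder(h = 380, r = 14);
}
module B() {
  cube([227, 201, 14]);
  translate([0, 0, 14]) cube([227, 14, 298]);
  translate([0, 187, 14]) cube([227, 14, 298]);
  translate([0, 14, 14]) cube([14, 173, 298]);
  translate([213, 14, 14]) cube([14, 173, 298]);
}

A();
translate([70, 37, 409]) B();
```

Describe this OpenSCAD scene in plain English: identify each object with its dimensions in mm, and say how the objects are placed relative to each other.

A is a four-legged stool. The seat is a 319×259×29 mm slab whose top surface is at z = 409 mm; four round legs, each 28 mm in diameter, run from the floor (z = 0) to the underside of the seat, each leg's axis is inset half a diameter from the nearest pair of seat edges (so the leg's bounding box is flush with the corner).

B is an open storage box with external size 227×201×312 mm and wall thickness 14 mm (the base is also 14 mm thick). The base covers the whole footprint; the four walls stand on the base, with the y-facing walls full-width and the x-facing walls fitting between their inner faces.

The open box is on top of the stool.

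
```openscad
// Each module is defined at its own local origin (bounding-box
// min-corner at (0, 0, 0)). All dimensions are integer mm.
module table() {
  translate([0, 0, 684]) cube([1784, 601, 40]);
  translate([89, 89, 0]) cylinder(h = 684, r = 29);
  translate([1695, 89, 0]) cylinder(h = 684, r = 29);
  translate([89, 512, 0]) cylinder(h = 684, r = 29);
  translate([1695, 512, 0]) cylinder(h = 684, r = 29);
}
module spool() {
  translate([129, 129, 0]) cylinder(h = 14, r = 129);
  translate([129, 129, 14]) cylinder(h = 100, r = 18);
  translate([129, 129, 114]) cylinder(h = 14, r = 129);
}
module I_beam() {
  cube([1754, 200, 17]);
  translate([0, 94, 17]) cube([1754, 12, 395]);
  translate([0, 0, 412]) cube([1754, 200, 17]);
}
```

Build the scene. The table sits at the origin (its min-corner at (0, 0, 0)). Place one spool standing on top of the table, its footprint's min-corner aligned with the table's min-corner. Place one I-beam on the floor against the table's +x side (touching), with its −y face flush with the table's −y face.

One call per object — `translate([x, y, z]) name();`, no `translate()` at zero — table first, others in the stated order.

table();
translate([0, 0, 724]) spool();
translate([1784, 0, 0]) I_beam();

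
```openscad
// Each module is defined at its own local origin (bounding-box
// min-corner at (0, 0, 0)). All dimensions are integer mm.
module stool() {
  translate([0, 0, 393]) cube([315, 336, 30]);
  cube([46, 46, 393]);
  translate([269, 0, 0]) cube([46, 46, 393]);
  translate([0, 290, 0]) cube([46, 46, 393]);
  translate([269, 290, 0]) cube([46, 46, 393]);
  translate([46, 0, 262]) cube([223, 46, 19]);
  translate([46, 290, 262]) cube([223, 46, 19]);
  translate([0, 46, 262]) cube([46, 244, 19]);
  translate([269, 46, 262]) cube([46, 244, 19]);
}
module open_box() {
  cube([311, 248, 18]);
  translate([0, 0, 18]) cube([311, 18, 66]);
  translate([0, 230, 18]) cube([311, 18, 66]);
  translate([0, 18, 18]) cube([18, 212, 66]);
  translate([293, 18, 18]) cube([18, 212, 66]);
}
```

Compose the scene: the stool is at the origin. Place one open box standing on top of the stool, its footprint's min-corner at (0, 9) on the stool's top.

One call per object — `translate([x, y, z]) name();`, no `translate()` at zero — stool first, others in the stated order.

stool();
translate([0, 9, 423]) open_box();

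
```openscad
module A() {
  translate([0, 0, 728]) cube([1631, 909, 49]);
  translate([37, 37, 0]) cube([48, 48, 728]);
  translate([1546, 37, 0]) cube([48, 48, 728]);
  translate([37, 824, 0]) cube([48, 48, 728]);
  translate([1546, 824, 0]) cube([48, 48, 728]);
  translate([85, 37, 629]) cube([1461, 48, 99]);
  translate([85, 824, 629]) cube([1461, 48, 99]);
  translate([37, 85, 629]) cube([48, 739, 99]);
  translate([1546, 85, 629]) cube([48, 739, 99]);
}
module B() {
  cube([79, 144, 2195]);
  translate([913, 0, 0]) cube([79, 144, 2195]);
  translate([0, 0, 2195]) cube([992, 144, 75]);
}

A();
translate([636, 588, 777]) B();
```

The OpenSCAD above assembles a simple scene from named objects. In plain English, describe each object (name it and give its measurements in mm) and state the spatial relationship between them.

A is a table with a 1631×909 mm rectangular top, 49 mm thick, top surface at z = 777 mm, supported by four 48×48 mm square legs, each inset 37 mm from the nearest pair of top edges, running from the floor. Four apron rails, 48 mm thick and 99 mm tall, run between adjacent legs with their top edges flush with the underside of the top and their outer faces flush with the legs' outer faces.

B is a rectangular door frame: two vertical jambs of 79×144 mm section, 2195 mm tall, with a clear opening 834 mm wide between their inner faces. A header 75 mm tall and 144 mm deep lies on top of the jambs and spans the full outside width.

The door frame is on top of the table.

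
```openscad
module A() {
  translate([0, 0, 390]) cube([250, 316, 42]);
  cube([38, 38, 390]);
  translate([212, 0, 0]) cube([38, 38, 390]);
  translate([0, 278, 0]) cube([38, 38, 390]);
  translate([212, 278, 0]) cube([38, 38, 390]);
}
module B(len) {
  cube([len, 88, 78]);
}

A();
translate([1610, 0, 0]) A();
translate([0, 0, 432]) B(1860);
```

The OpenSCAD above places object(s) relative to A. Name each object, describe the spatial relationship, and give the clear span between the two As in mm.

Second stool starts at x = 1610; first ends at x = 250; clear span = 1610 − 250 = 1360 mm.

A is a stool. B is a beam. A beam spans the tops of two stools. The clear span between the two stools is 1360 mm.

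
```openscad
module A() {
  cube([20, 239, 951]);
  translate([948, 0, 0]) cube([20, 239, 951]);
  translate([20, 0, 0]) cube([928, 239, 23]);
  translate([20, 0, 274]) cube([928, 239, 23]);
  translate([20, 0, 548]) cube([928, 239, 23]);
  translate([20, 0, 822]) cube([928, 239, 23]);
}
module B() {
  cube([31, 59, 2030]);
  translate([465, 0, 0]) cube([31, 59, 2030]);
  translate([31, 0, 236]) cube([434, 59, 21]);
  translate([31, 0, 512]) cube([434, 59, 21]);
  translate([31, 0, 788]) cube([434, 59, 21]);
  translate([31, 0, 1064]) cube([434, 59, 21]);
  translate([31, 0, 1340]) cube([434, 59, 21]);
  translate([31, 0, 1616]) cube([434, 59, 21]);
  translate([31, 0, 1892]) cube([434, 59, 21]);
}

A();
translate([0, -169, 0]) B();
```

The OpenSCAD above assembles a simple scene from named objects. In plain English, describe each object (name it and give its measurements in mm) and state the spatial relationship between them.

A is a bookshelf 968 mm wide overall, 239 mm deep and 951 mm tall. The two sides are 20 mm thick vertical panels. 4 horizontal shelves of 23 mm thickness span between the inner faces of the sides; the lowest shelf sits on the floor and shelves are stacked with a clear vertical gap of 251 mm between each pair.

B is a straight ladder. Two 31×59 mm vertical rails, 2030 mm tall, stand 496 mm apart (outside-to-outside) with their front faces coplanar on the −y side. 7 rungs, each 59 mm deep and 21 mm tall, span between the inner faces of the rails, front faces flush with the rails. The lowest rung's underside is at z = 236 mm and rungs are spaced 276 mm apart (underside to underside).

The ladder is on the floor beside the bookshelf on its −y side.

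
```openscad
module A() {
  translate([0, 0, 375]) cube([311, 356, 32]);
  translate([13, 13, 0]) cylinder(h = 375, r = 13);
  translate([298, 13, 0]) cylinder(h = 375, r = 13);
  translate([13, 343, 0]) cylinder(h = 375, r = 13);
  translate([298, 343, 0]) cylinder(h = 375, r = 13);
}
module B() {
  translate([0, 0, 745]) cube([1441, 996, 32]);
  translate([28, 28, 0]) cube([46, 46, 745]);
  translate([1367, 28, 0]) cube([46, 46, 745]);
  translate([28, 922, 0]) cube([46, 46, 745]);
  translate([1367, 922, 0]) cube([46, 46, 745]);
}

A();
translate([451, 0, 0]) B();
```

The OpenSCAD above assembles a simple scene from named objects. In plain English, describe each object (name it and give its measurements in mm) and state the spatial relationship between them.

A is a four-legged stool. The seat is 311×356 mm, 32 mm thick, top at z = 407 mm. It stands on four round legs, each 26 mm in diameter, from z = 0 to the seat underside, each leg's axis is inset half a diameter from the nearest pair of seat edges (so the leg's bounding box is flush with the corner).

B is a table with a 1441×996 mm rectangular top, 32 mm thick, top surface at z = 777 mm, supported by four 46×46 mm square legs, each inset 28 mm from the nearest pair of top edges, running from the floor.

The table is on the floor beside the stool on its +x side.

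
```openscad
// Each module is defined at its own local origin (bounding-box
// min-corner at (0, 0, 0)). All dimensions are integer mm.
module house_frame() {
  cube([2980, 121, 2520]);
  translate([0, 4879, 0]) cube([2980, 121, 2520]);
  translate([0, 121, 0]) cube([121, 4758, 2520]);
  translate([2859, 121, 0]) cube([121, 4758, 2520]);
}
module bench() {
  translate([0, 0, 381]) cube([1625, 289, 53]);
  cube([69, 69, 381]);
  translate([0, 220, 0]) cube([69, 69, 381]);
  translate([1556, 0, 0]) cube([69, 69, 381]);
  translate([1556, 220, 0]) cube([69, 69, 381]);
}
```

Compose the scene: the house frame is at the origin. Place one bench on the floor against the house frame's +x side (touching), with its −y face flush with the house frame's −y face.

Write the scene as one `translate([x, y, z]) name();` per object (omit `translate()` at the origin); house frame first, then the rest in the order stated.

house_frame();
translate([2980, 0, 0]) bench();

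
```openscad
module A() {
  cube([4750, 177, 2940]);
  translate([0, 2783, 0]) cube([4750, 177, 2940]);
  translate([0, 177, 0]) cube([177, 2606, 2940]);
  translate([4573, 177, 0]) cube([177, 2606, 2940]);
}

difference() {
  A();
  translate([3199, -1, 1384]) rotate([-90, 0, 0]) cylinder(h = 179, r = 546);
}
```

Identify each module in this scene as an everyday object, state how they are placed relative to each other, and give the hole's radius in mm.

The subtracted cylinder has r = 546 mm.

A is a house frame. The house frame has a circular hole through its front wall. The hole's radius is 546 mm.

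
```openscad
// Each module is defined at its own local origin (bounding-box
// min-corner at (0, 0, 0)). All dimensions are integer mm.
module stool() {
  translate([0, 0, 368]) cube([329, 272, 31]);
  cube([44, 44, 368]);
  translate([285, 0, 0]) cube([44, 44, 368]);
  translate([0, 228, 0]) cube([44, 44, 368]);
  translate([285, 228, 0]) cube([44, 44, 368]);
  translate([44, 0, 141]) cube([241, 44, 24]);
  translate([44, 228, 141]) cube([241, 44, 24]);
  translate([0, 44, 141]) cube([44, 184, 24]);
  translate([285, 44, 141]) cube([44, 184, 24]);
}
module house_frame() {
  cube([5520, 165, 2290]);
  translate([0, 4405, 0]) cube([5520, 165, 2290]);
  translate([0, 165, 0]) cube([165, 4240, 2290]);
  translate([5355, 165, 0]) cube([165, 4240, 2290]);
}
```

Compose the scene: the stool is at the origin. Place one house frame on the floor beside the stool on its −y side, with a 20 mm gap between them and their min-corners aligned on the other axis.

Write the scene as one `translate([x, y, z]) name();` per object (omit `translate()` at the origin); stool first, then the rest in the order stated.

stool();
translate([0, -4590, 0]) house_frame();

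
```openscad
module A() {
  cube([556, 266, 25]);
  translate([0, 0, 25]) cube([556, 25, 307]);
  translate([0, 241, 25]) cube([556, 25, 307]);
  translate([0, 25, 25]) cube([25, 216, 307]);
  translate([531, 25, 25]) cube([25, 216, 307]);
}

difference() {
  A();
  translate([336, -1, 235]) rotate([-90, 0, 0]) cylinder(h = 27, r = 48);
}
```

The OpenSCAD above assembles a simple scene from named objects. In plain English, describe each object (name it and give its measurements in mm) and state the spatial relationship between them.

A is an open storage box with external size 556×266×332 mm and wall thickness 25 mm (the base is also 25 mm thick). The base covers the whole footprint; the four walls stand on the base, with the y-facing walls full-width and the x-facing walls fitting between their inner faces.

The open box has a circular hole of radius 48 mm through its front wall, centred at (x = 336, z = 235).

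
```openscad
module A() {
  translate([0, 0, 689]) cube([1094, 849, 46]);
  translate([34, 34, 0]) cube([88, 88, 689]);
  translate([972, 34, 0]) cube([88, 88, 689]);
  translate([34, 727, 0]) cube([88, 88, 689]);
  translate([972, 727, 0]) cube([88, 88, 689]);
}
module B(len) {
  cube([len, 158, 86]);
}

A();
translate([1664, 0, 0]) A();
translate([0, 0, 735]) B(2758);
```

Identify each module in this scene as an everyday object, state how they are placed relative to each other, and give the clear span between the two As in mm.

Second table starts at x = 1664; first ends at x = 1094; clear span = 1664 − 1094 = 570 mm.

A is a table. B is a beam. A beam spans the tops of two tables. The clear span between the two tables is 570 mm.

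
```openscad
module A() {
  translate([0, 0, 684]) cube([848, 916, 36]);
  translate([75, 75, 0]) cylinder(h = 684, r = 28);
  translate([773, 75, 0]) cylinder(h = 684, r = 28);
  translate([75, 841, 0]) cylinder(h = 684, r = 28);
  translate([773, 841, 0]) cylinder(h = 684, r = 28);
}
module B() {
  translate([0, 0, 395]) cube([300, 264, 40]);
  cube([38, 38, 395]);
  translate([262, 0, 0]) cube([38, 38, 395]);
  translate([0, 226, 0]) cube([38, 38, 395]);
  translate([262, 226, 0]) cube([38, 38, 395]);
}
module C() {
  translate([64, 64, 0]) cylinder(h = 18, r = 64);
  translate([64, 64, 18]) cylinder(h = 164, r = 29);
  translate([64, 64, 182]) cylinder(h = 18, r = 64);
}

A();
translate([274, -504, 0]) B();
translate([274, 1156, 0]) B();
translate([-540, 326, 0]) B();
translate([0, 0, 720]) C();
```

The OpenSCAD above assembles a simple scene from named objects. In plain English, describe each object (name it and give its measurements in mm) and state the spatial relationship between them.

A is a table with a 848×916 mm rectangular top, 36 mm thick, top surface at z = 720 mm, supported by four round legs of 56 mm diameter, each leg's bounding box inset 47 mm from the nearest pair of top edges, running from the floor.

B is a four-legged stool. The seat is 300×264 mm, 40 mm thick, top at z = 435 mm. It stands on four square legs, each 38×38 mm in cross-section, from z = 0 to the seat underside, each flush with a corner of the seat.

C is a spool: two coaxial disc flanges of radius 64 mm and thickness 18 mm, joined by a core cylinder of radius 29 mm and height 164 mm. The lower flange rests on z = 0 and the three cylinders share a vertical axis.

Three stools sit around the table at the −y, +y, −x sides. The spool is on top of the table.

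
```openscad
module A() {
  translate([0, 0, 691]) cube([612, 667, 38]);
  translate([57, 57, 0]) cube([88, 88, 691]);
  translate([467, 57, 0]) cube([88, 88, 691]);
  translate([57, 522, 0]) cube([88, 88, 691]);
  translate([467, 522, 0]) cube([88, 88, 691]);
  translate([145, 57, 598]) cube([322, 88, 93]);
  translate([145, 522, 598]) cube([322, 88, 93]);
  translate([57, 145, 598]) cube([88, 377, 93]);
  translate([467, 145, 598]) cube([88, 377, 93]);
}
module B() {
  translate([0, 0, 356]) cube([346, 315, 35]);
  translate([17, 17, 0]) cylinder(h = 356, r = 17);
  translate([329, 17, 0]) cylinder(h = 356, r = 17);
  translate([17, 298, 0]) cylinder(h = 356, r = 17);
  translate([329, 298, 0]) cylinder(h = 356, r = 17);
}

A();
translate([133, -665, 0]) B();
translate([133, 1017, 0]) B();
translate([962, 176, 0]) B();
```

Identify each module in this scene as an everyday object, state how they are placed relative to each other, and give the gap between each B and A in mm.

Each stool's nearest face is 350 mm from the table's bounding box.

A is a table. B is a stool. Three stools sit around the table at the −y, +y, +x sides. The gap between each stool and the table is 350 mm.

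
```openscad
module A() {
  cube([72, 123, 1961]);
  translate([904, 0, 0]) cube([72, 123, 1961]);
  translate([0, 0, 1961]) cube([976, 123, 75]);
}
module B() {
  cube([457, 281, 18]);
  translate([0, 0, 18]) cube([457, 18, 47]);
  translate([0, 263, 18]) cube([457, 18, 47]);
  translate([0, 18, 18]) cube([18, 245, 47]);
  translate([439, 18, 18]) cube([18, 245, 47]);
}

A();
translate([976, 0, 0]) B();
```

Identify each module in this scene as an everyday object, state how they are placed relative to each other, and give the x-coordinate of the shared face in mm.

The door frame's +x face and the open box's −x face are both at x = 976 mm.

A is a door frame. B is an open box. The open box is against the door frame's +x side, with their −y faces flush. The x-coordinate of the shared face is 976 mm.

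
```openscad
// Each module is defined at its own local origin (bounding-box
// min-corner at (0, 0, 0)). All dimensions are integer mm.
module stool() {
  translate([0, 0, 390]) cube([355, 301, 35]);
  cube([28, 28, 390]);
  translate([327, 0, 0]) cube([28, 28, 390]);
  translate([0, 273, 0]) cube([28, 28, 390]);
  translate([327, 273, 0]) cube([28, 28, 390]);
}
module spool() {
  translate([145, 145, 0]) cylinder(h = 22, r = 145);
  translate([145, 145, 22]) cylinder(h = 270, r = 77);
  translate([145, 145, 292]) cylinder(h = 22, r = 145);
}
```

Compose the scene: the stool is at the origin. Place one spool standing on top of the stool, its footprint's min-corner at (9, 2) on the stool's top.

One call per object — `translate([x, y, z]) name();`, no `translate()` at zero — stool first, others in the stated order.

stool();
translate([9, 2, 425]) spool();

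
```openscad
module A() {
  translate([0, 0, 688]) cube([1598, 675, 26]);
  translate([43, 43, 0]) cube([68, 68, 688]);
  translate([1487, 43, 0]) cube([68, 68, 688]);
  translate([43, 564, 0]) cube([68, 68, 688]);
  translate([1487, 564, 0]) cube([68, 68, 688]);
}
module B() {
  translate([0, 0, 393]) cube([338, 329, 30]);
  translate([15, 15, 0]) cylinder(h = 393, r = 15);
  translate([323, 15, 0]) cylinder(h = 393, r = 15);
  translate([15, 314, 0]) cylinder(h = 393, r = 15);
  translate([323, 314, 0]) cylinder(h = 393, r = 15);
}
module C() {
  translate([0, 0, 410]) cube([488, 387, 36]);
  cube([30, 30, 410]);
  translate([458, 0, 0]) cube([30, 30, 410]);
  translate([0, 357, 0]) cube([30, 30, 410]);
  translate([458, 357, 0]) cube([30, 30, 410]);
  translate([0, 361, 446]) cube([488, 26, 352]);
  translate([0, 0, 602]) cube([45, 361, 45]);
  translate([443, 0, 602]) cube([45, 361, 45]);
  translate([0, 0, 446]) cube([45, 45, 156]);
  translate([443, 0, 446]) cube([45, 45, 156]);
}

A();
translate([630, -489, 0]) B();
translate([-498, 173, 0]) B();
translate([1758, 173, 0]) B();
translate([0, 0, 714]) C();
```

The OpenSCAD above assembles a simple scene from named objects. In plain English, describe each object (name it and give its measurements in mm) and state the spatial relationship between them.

A is a rectangular dining table. The top is 1598×675×26 mm with its upper surface at z = 714 mm. It stands on four 68×68 mm square legs, each inset 43 mm from the nearest pair of top edges, running from the floor to the underside of the top.

B is a four-legged stool. The seat is a 338×329×30 mm slab whose top surface is at z = 423 mm; four round legs, each 30 mm in diameter, run from the floor (z = 0) to the underside of the seat, each leg's axis is inset half a diameter from the nearest pair of seat edges (so the leg's bounding box is flush with the corner).

C is a chair: 488×387 mm seat, 36 mm thick, top at z = 446 mm, on four 30 mm square corner legs flush with the seat edges. A 26 mm thick backrest slab spans the full seat width, extending 352 mm above the seat top, its back face flush with the seat's +y edge. Two armrests of 45×45 mm section run along each side from the seat's front edge to the front of the backrest, top faces 201 mm above the seat top and outer faces flush with the seat's x-edges; a 45×45 mm post under the front of each armrest stands on the seat at the front corner.

Three stools sit around the table at the −y, −x, +x sides. The chair is on top of the table.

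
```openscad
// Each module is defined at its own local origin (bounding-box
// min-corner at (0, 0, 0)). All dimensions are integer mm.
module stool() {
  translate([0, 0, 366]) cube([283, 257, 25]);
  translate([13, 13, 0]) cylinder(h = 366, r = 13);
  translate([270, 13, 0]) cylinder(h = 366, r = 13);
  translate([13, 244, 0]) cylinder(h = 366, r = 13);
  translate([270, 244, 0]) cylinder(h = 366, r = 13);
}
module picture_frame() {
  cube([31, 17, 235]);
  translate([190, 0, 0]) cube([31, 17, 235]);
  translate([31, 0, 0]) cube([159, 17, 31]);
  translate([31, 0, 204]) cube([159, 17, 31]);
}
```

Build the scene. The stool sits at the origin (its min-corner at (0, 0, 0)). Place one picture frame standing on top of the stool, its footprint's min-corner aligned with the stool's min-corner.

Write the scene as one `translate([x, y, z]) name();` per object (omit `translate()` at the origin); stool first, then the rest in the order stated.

stool();
translate([0, 0, 391]) picture_frame();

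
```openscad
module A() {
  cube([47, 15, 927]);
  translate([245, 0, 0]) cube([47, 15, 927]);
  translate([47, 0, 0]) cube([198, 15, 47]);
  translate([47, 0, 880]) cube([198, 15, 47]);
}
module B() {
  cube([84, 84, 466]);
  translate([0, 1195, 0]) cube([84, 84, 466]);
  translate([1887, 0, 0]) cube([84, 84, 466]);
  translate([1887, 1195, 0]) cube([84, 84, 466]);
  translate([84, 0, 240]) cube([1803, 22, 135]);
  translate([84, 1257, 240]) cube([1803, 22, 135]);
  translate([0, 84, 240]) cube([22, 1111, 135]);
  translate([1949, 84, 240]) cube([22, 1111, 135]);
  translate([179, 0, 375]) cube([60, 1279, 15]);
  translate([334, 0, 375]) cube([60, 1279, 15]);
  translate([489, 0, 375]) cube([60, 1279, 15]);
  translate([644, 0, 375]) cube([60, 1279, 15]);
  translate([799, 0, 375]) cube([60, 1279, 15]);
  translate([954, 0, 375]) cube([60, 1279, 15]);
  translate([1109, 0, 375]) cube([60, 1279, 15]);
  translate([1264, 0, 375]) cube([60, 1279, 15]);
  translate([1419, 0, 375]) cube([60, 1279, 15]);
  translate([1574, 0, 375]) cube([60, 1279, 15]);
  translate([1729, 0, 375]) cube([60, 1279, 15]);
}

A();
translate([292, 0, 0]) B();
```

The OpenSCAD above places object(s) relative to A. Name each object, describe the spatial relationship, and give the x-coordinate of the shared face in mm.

The picture frame's +x face and the bed frame's −x face are both at x = 292 mm.

A is a picture frame. B is a bed frame. The bed frame is against the picture frame's +x side, with their −y faces flush. The x-coordinate of the shared face is 292 mm.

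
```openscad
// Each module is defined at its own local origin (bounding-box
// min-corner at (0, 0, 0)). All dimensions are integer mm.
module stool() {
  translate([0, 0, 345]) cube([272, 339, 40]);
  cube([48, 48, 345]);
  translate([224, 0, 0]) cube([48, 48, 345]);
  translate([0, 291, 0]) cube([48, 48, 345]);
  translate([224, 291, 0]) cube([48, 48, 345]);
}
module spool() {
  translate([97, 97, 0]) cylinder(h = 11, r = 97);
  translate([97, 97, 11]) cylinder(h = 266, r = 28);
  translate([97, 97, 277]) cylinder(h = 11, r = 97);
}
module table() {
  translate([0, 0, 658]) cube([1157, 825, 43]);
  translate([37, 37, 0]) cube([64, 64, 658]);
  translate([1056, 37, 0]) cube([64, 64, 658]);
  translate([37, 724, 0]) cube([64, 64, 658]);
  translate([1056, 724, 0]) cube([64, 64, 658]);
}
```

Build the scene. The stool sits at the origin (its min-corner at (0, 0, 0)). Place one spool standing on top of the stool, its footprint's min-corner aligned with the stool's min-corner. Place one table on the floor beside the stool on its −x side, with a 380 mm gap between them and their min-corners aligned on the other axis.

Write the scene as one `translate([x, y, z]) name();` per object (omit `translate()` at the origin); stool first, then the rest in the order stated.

stool();
translate([0, 0, 385]) spool();
translate([-1537, 0, 0]) table();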